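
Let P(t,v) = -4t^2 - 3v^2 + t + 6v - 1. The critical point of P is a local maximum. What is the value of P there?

33/16

∂P/∂t = -8t + 1 = 0 and ∂P/∂v = -6v + 6 = 0, so (t, v) = (1/8, 1).
The Hessian has P_{tt} = -8, P_{vv} = -6, P_{tv} = 0, giving D = 48 > 0 with P_{tt} < 0, so the point is a local maximum.
P(1/8, 1) = 33/16.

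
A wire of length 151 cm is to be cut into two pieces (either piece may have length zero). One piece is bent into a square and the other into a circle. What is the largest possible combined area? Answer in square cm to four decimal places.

1814.4459

Let x be the length used for the square. Square side x/4; circle radius (151−x)/(2π).
A(x) = (x/4)² + π·((151−x)/(2π))² = x²/16 + (151−x)²/(4π) for 0 ≤ x ≤ 151. A'(x) = x/8 − (151−x)/(2π) = 0 gives x = 4·151/(π+4) ≈ 84.5750.
A'' > 0, so the interior critical point is a minimum; the maximum is at an endpoint. A(0) = 1814.4459 and A(151) = 1425.0625, so the largest area is 1814.4459.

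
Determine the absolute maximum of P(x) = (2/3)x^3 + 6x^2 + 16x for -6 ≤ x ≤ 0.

P'(x) = 2x^2 + 12x + 16, which vanishes at x = -4 and x = -2.
Compare values at every candidate in [-6, 0]: P(-6) = -24, P(-4) = -32/3, P(-2) = -40/3, P(0) = 0.
So the maximum is P(0) = 0.

0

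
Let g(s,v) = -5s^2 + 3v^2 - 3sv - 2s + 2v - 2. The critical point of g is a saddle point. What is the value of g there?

∂g/∂s = -10s - 3v - 2 = 0 and ∂g/∂v = -3s + 6v + 2 = 0, so (s, v) = (-2/23, -26/69).
The Hessian has g_{ss} = -10, g_{vv} = 6, g_{sv} = -3, giving D = -69 < 0, so the point is a saddle point.
g(-2/23, -26/69) = -158/69.

-158/69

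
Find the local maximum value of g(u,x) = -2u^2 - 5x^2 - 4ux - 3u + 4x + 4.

∂g/∂u = -4u - 4x - 3 = 0 and ∂g/∂x = -4u - 10x + 4 = 0, so (u, x) = (-23/12, 7/6).
The Hessian has g_{uu} = -4, g_{xx} = -10, g_{ux} = -4, giving D = 24 > 0 with g_{uu} < 0, so the point is a local maximum.
g(-23/12, 7/6) = 221/24.

221/24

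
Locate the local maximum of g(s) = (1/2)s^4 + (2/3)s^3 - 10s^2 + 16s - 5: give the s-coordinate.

g'(s) = 2s^3 + 2s^2 - 20s + 16 = 0 at s = -4, 1, 2.
g''(s) = 6s^2 + 4s - 20. g''(-4) = 60 > 0 ⇒ local minimum; g''(1) = -10 < 0 ⇒ local maximum; g''(2) = 12 > 0 ⇒ local minimum.
Thus g has its local maximum at s = 1, with value 13/6.

1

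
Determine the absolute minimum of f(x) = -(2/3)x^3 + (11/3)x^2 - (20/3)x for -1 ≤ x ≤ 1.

The derivative is -2x^2 + (22/3)x - 20/3, which has no zeros in [-1, 1].
Evaluating at the critical points and endpoints: f(-1) = 11, f(1) = -11/3.
So the minimum is f(1) = -11/3.

-11/3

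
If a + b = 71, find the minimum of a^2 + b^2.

With a + b = 71, a^2 + b^2 = a^2 + (71 − a)^2.
The derivative 2a − 2(71 − a) = 4a − 142 vanishes at a = 71/2; second derivative 4 > 0, a minimum.
The minimum is 2·(71/2)^2 = 5041/2.

5041/2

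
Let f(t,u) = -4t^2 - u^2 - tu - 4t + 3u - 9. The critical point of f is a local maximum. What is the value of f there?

∂f/∂t = -8t - u - 4 = 0 and ∂f/∂u = -t - 2u + 3 = 0, so (t, u) = (-11/15, 28/15).
The Hessian has f_{tt} = -8, f_{uu} = -2, f_{tu} = -1, giving D = 15 > 0 with f_{tt} < 0, so the point is a local maximum.
f(-11/15, 28/15) = -71/15.

-71/15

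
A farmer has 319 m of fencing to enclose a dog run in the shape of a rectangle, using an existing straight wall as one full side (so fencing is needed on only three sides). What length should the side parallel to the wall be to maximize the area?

319/2

Let the sides perpendicular to the wall have length x and the parallel side y, so 2x + y = 319 and the area is A = xy = x(319 − 2x).
A'(x) = 319 − 4x = 0 gives x = 319/4, and A''(x) = −4 < 0 confirms a maximum.
Then y = 319 − 2·319/4 = 319/2 and A = 101761/8.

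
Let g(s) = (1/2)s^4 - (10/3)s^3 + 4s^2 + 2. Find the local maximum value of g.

g'(s) = 2s^3 - 10s^2 + 8s = 0 at s = 0, 1, 4.
Since g''(s) = 6s^2 - 20s + 8, we get g''(0) = 8 > 0 ⇒ local minimum; g''(1) = -6 < 0 ⇒ local maximum; g''(4) = 24 > 0 ⇒ local minimum.
The local maximum is g(1) = 19/6.

19/6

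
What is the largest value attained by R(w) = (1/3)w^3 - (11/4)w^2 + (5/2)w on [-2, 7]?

R'(w) = w^2 - (11/2)w + 5/2, which vanishes at w = 1/2 and w = 5.
Compare values at every candidate in [-2, 7]: R(-2) = -56/3; R(1/2) = 29/48; R(5) = -175/12; R(7) = -35/12.
The maximum over the interval is 29/48, attained at w = 1/2.

29/48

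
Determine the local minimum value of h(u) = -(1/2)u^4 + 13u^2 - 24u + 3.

-17/2

h'(u) = -2u^3 + 26u - 24. Setting h'(u) = 0 gives u ∈ {-4, 1, 3}.
h''(u) = -6u^2 + 26. h''(-4) = -70 < 0 ⇒ local maximum; h''(1) = 20 > 0 ⇒ local minimum; h''(3) = -28 < 0 ⇒ local maximum.
The local minimum is h(1) = -17/2.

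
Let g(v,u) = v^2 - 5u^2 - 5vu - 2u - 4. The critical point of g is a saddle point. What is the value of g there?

∂g/∂v = 2v - 5u = 0 and ∂g/∂u = -5v - 10u - 2 = 0, so (v, u) = (-2/9, -4/45).
The Hessian has g_{vv} = 2, g_{uu} = -10, g_{vu} = -5, giving D = -45 < 0, so the point is a saddle point.
g(-2/9, -4/45) = -176/45.

-176/45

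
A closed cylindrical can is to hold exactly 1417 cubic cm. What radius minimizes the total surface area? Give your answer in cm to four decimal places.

With radius r and height h, πr²h = 1417 so h = 1417/(πr²), and S(r) = 2πr² + 2πrh = 2πr² + 2·1417/r.
S'(r) = 4πr − 2·1417/r² = 0 ⇒ r³ = 1417/(2π), so r ≈ 6.0869 and h = 2r ≈ 12.1738.
S''(r) = 4π + 4·1417/r³ > 0, so this is the minimum; S ≈ 698.3843.

6.0869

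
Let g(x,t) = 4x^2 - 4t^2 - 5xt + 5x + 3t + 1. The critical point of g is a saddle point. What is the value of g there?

100/89

∂g/∂x = 8x - 5t + 5 = 0 and ∂g/∂t = -5x - 8t + 3 = 0, so (x, t) = (-25/89, 49/89).
The Hessian has g_{xx} = 8, g_{tt} = -8, g_{xt} = -5, giving D = -89 < 0, so the point is a saddle point.
g(-25/89, 49/89) = 100/89.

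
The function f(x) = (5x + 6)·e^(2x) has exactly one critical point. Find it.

-17/10

Differentiating with the product rule gives f'(x) = (10x + 17)·e^(2x). Since e^(2x) > 0, the only critical point is x = -17/10.
f''(-17/10) has the same sign as 10 > 0, so this is a local minimum.
f(-17/10) = (-5/2)·e^(-17/5) ≈ -0.0834.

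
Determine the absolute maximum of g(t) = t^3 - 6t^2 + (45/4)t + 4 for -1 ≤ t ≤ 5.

141/4

g'(t) = 3t^2 - 12t + 45/4, which vanishes at t = 3/2 and t = 5/2.
Candidates: g(-1) = -57/4; g(3/2) = 43/4; g(5/2) = 41/4; g(5) = 141/4.
So the maximum is g(5) = 141/4.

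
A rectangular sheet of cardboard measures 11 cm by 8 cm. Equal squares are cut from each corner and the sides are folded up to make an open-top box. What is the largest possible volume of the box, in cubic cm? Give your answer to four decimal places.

With cut size x, the volume is V(x) = x(11 − 2x)(8 − 2x) for 0 < x < 4.
V'(x) = 12x^2 − 76x + 88. Setting V'(x) = 0 gives x ≈ 1.5252 (the root in (0, 4)).
V''(x) = 24x − 76 is negative there, so this is the maximum; V ≈ 60.0126.

60.0126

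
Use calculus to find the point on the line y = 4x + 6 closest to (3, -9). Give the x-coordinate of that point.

-57/17

Minimize D(x)^2 = (x - 3)^2 + (4x + 15)^2.
d/dx[D^2] = 2(x - 3) + 2·4·(4x + 15) = 0 ⇒ x = -57/17.
Then y = -126/17 and the distance is √(729/17) ≈ 6.5485.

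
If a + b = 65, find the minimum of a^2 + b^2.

4225/2

With a + b = 65, a^2 + b^2 = a^2 + (65 − a)^2.
The derivative 2a − 2(65 − a) = 4a − 130 vanishes at a = 65/2; second derivative 4 > 0, a minimum.
The minimum is 2·(65/2)^2 = 4225/2.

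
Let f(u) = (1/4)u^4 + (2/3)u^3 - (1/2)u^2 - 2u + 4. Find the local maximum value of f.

Critical points: f'(u) = u^3 + 2u^2 - u - 2 vanishes at u = -2, -1, 1.
Since f''(u) = 3u^2 + 4u - 1, we get f''(-2) = 3 > 0 ⇒ local minimum; f''(-1) = -2 < 0 ⇒ local maximum; f''(1) = 6 > 0 ⇒ local minimum.
Thus f has its local maximum at u = -1, with value 61/12.

61/12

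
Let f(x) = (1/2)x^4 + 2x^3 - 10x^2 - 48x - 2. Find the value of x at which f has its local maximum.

f'(x) = 2x^3 + 6x^2 - 20x - 48. Setting f'(x) = 0 gives x ∈ {-4, -2, 3}.
Second-derivative test with f''(x) = 6x^2 + 12x - 20: f''(-4) = 28 > 0 ⇒ local minimum; f''(-2) = -20 < 0 ⇒ local maximum; f''(3) = 70 > 0 ⇒ local minimum.
The local maximum is f(-2) = 46.

-2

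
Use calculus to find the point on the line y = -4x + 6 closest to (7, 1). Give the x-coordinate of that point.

27/17

Minimize D(x)^2 = (x - 7)^2 + (-4x + 5)^2.
d/dx[D^2] = 2(x - 7) + 2·(-4)·(-4x + 5) = 0 ⇒ x = 27/17.
Then y = -6/17 and the distance is √(529/17) ≈ 5.5783.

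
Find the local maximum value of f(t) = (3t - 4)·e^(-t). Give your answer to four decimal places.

0.2909

By the product rule, f'(t) = (-3t + 7)·e^(-t). Since e^(-t) > 0, the only critical point is t = 7/3.
f''(7/3) has the same sign as -3 < 0, so this is a local maximum.
f(7/3) = (3)·e^(-7/3) ≈ 0.2909.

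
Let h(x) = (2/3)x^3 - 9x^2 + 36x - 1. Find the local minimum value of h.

Critical points: h'(x) = 2x^2 - 18x + 36 vanishes at x = 3, 6.
Since h''(x) = 4x - 18, we get h''(3) = -6 < 0 ⇒ local maximum; h''(6) = 6 > 0 ⇒ local minimum.
The local minimum is h(6) = 35.

35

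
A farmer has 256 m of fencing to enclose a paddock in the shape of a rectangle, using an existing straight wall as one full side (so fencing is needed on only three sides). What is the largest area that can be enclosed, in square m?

Let the sides perpendicular to the wall have length x and the parallel side y, so 2x + y = 256 and the area is A = xy = x(256 − 2x).
A'(x) = 256 − 4x = 0 gives x = 64, and A''(x) = −4 < 0 confirms a maximum.
Then y = 256 − 2·64 = 128 and A = 8192.

8192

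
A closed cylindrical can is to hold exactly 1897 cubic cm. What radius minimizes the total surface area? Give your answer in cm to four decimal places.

6.7086

With radius r and height h, πr²h = 1897 so h = 1897/(πr²), and S(r) = 2πr² + 2πrh = 2πr² + 2·1897/r.
S'(r) = 4πr − 2·1897/r² = 0 ⇒ r³ = 1897/(2π), so r ≈ 6.7086 and h = 2r ≈ 13.4171.
S''(r) = 4π + 4·1897/r³ > 0, so this is the minimum; S ≈ 848.3195.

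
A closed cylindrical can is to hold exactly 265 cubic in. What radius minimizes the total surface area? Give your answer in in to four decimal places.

3.4809

With radius r and height h, πr²h = 265 so h = 265/(πr²), and S(r) = 2πr² + 2πrh = 2πr² + 2·265/r.
S'(r) = 4πr − 2·265/r² = 0 ⇒ r³ = 265/(2π), so r ≈ 3.4809 and h = 2r ≈ 6.9618.
S''(r) = 4π + 4·265/r³ > 0, so this is the minimum; S ≈ 228.3907.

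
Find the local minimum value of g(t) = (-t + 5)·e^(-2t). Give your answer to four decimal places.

-0.0000

Differentiating with the product rule gives g'(t) = (2t - 11)·e^(-2t). Since e^(-2t) > 0, the only critical point is t = 11/2.
g''(11/2) has the same sign as 2 > 0, so this is a local minimum.
g(11/2) = (-1/2)·e^(-11) ≈ -0.0000.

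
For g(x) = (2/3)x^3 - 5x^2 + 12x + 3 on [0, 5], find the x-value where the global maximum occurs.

Differentiating, g'(x) = 2x^2 - 10x + 12; which vanishes at x = 2 and x = 3.
Candidates: g(0) = 3, g(2) = 37/3, g(3) = 12, g(5) = 64/3.
The maximum over the interval is 64/3, attained at x = 5.

5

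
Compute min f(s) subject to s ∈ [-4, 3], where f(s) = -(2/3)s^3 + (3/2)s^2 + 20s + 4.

-629/24

The derivative is -2s^2 + 3s + 20, whose only zero in [-4, 3] is s = -5/2.
Candidates: f(-4) = -28/3, f(-5/2) = -629/24, f(3) = 119/2.
The minimum over the interval is -629/24, attained at s = -5/2.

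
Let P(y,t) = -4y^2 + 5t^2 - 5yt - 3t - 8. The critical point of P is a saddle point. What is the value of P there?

∂P/∂y = -8y - 5t = 0 and ∂P/∂t = -5y + 10t - 3 = 0, so (y, t) = (-1/7, 8/35).
The Hessian has P_{yy} = -8, P_{tt} = 10, P_{yt} = -5, giving D = -105 < 0, so the point is a saddle point.
P(-1/7, 8/35) = -292/35.

-292/35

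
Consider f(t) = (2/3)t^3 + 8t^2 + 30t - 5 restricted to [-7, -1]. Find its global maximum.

-83/3

Differentiating, f'(t) = 2t^2 + 16t + 30; which vanishes at t = -5 and t = -3.
Candidates: f(-7) = -155/3,  f(-5) = -115/3,  f(-3) = -41,  f(-1) = -83/3.
Hence the absolute maximum is -83/3 at t = -1.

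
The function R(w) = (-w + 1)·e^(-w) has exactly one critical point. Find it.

R'(w) = (-1)·e^(-w) + (-w + 1)·(-1)·e^(-w) = (w - 2)·e^(-w). Since e^(-w) > 0, the only critical point is w = 2.
R''(2) has the same sign as 1 > 0, so this is a local minimum.
R(2) = (-1)·e^(-2) ≈ -0.1353.

2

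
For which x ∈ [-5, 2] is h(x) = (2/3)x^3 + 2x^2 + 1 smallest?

h'(x) = 2x^2 + 4x, which vanishes at x = -2 and x = 0.
Compare values at every candidate in [-5, 2]: h(-5) = -97/3, h(-2) = 11/3, h(0) = 1, h(2) = 43/3.
Hence the absolute minimum is -97/3 at x = -5.

-5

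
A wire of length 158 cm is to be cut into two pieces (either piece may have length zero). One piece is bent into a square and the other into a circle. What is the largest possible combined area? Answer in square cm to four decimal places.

1986.5720

Let x be the length used for the square. Square side x/4; circle radius (158−x)/(2π).
A(x) = (x/4)² + π·((158−x)/(2π))² = x²/16 + (158−x)²/(4π) for 0 ≤ x ≤ 158. A'(x) = x/8 − (158−x)/(2π) = 0 gives x = 4·158/(π+4) ≈ 88.4957.
A'' > 0, so the interior critical point is a minimum; the maximum is at an endpoint. A(0) = 1986.5720 and A(158) = 1560.2500, so the largest area is 1986.5720.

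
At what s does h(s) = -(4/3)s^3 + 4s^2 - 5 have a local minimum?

0

h'(s) = -4s^2 + 8s = 0 at s = 0, 2.
Since h''(s) = -8s + 8, we get h''(0) = 8 > 0 ⇒ local minimum; h''(2) = -8 < 0 ⇒ local maximum.
The local minimum is h(0) = -5.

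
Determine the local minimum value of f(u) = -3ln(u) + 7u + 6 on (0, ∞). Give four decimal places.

11.5419

f'(u) = -3/u + 7 = 0 gives u = 3/7.
f''(u) = 3/u², which is positive for u > 0, so this is a local minimum.
f(3/7) = -3·ln(3/7) + 3 + 6 ≈ 11.5419.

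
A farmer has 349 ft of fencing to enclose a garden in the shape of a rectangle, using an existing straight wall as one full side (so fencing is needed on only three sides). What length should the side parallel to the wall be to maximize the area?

Let the sides perpendicular to the wall have length x and the parallel side y, so 2x + y = 349 and the area is A = xy = x(349 − 2x).
A'(x) = 349 − 4x = 0 gives x = 349/4, and A''(x) = −4 < 0 confirms a maximum.
Then y = 349 − 2·349/4 = 349/2 and A = 121801/8.

349/2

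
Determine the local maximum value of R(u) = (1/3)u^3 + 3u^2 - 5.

R'(u) = u^2 + 6u = 0 at u = -6, 0.
R''(u) = 2u + 6. R''(-6) = -6 < 0 ⇒ local maximum; R''(0) = 6 > 0 ⇒ local minimum.
So the local maximum value is R(-6) = 31.

31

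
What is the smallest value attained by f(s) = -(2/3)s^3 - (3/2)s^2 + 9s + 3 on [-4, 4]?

The derivative is -2s^2 - 3s + 9, which vanishes at s = -3 and s = 3/2.
Candidates: f(-4) = -43/3, f(-3) = -39/2, f(3/2) = 87/8, f(4) = -83/3.
So the minimum is f(4) = -83/3.

-83/3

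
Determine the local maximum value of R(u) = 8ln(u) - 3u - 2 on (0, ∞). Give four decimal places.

R'(u) = 8/u − 3 = 0 gives u = 8/3.
R''(u) = -8/u², which is negative for u > 0, so this is a local maximum.
R(8/3) = 8·ln(8/3) - 8 - 2 ≈ -2.1534.

-2.1534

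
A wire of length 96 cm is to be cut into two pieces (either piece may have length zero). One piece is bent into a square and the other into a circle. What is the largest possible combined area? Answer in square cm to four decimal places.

Let x be the length used for the square. Square side x/4; circle radius (96−x)/(2π).
A(x) = (x/4)² + π·((96−x)/(2π))² = x²/16 + (96−x)²/(4π) for 0 ≤ x ≤ 96. A'(x) = x/8 − (96−x)/(2π) = 0 gives x = 4·96/(π+4) ≈ 53.7695.
A'' > 0, so the interior critical point is a minimum; the maximum is at an endpoint. A(0) = 733.3860 and A(96) = 576.0000, so the largest area is 733.3860.

733.3860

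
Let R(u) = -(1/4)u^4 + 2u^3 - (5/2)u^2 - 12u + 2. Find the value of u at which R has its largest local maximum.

-1

R'(u) = -u^3 + 6u^2 - 5u - 12 = 0 at u = -1, 3, 4.
Since R''(u) = -3u^2 + 12u - 5, we get R''(-1) = -20 < 0 ⇒ local maximum; R''(3) = 4 > 0 ⇒ local minimum; R''(4) = -5 < 0 ⇒ local maximum.
So the largest local maximum value is R(-1) = 37/4.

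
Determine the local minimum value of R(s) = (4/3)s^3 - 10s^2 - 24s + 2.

Critical points: R'(s) = 4s^2 - 20s - 24 vanishes at s = -1, 6.
R''(s) = 8s - 20. R''(-1) = -28 < 0 ⇒ local maximum; R''(6) = 28 > 0 ⇒ local minimum.
So the local minimum value is R(6) = -214.

-214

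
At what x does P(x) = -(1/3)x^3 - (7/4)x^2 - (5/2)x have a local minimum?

-5/2

P'(x) = -x^2 - (7/2)x - 5/2. Setting P'(x) = 0 gives x ∈ {-5/2, -1}.
Second-derivative test with P''(x) = -2x - 7/2: P''(-5/2) = 3/2 > 0 ⇒ local minimum; P''(-1) = -3/2 < 0 ⇒ local maximum.
So the local minimum value is P(-5/2) = 25/48.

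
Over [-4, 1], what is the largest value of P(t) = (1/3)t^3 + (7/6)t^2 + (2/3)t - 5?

-17/6

The derivative is t^2 + (7/3)t + 2/3, which vanishes at t = -2 and t = -1/3.
Compare values at every candidate in [-4, 1]: P(-4) = -31/3,  P(-2) = -13/3,  P(-1/3) = -827/162,  P(1) = -17/6.
The maximum over the interval is -17/6, attained at t = 1.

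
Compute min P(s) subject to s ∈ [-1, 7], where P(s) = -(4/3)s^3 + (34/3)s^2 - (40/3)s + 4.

Differentiating, P'(s) = -4s^2 + (68/3)s - 40/3; which vanishes at s = 2/3 and s = 5.
Compare values at every candidate in [-1, 7]: P(-1) = 30,  P(2/3) = -20/81,  P(5) = 54,  P(7) = 26/3.
Hence the absolute minimum is -20/81 at s = 2/3.

-20/81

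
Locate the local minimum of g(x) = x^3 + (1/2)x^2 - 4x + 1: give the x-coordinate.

1

Critical points: g'(x) = 3x^2 + x - 4 vanishes at x = -4/3, 1.
Since g''(x) = 6x + 1, we get g''(-4/3) = -7 < 0 ⇒ local maximum; g''(1) = 7 > 0 ⇒ local minimum.
So the local minimum value is g(1) = -3/2.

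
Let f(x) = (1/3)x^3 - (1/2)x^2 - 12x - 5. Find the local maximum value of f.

35/2

Critical points: f'(x) = x^2 - x - 12 vanishes at x = -3, 4.
f''(x) = 2x - 1. f''(-3) = -7 < 0 ⇒ local maximum; f''(4) = 7 > 0 ⇒ local minimum.
The local maximum is f(-3) = 35/2.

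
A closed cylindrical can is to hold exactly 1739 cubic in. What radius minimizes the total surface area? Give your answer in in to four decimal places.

With radius r and height h, πr²h = 1739 so h = 1739/(πr²), and S(r) = 2πr² + 2πrh = 2πr² + 2·1739/r.
S'(r) = 4πr − 2·1739/r² = 0 ⇒ r³ = 1739/(2π), so r ≈ 6.5169 and h = 2r ≈ 13.0338.
S''(r) = 4π + 4·1739/r³ > 0, so this is the minimum; S ≈ 800.5361.

6.5169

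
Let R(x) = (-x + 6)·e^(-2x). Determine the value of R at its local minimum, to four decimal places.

R'(x) = (-1)·e^(-2x) + (-x + 6)·(-2)·e^(-2x) = (2x - 13)·e^(-2x). Since e^(-2x) > 0, the only critical point is x = 13/2.
R''(13/2) has the same sign as 2 > 0, so this is a local minimum.
R(13/2) = (-1/2)·e^(-13) ≈ -0.0000.

-0.0000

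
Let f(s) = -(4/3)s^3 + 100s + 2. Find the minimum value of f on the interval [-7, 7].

-994/3

Differentiating, f'(s) = -4s^2 + 100; which vanishes at s = -5 and s = 5.
Candidates: f(-7) = -722/3, f(-5) = -994/3, f(5) = 1006/3, f(7) = 734/3.
Hence the absolute minimum is -994/3 at s = -5.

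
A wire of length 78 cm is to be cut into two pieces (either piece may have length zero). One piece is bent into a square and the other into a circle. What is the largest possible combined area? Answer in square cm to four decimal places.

Let x be the length used for the square. Square side x/4; circle radius (78−x)/(2π).
A(x) = (x/4)² + π·((78−x)/(2π))² = x²/16 + (78−x)²/(4π) for 0 ≤ x ≤ 78. A'(x) = x/8 − (78−x)/(2π) = 0 gives x = 4·78/(π+4) ≈ 43.6877.
A'' > 0, so the interior critical point is a minimum; the maximum is at an endpoint. A(0) = 484.1493 and A(78) = 380.2500, so the largest area is 484.1493.

484.1493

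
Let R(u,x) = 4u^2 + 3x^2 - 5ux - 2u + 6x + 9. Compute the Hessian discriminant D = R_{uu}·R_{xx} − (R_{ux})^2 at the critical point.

∂R/∂u = 8u - 5x - 2 = 0 and ∂R/∂x = -5u + 6x + 6 = 0, so (u, x) = (-18/23, -38/23).
The Hessian has R_{uu} = 8, R_{xx} = 6, R_{ux} = -5, giving D = 23 > 0 with R_{uu} > 0, so the point is a local minimum.
D = (8)·(6) − (-5)^2 = 23.

23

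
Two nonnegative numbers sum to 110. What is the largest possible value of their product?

3025

With x + y = 110, the product is P(x) = x(110 − x).
P'(x) = 110 − 2x = 0 gives x = 55; P'' = −2 < 0, so this is the maximum.
P = 55·55 = 3025.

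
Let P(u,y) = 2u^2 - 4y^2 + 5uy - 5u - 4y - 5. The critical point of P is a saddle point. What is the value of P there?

-151/19

∂P/∂u = 4u + 5y - 5 = 0 and ∂P/∂y = 5u - 8y - 4 = 0, so (u, y) = (20/19, 3/19).
The Hessian has P_{uu} = 4, P_{yy} = -8, P_{uy} = 5, giving D = -57 < 0, so the point is a saddle point.
P(20/19, 3/19) = -151/19.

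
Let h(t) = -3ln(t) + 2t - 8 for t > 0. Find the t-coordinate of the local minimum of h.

3/2

h'(t) = -3/t + 2 = 0 gives t = 3/2.
h''(t) = 3/t², which is positive for t > 0, so this is a local minimum.
h(3/2) = -3·ln(3/2) + 3 - 8 ≈ -6.2164.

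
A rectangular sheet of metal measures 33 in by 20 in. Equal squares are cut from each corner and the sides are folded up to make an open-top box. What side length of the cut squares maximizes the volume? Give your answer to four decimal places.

With cut size x, the volume is V(x) = x(33 − 2x)(20 − 2x) for 0 < x < 10.
V'(x) = 12x^2 − 212x + 660. Setting V'(x) = 0 gives x ≈ 4.0346 (the root in (0, 10)).
V''(x) = 24x − 212 is negative there, so this is the maximum; V ≈ 1200.0691.

4.0346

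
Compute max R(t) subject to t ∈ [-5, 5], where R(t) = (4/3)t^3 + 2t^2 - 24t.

290/3

R'(t) = 4t^2 + 4t - 24, which vanishes at t = -3 and t = 2.
Compare values at every candidate in [-5, 5]: R(-5) = 10/3; R(-3) = 54; R(2) = -88/3; R(5) = 290/3.
The maximum over the interval is 290/3, attained at t = 5.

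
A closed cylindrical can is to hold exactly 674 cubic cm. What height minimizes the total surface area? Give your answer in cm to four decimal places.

9.5029

With radius r and height h, πr²h = 674 so h = 674/(πr²), and S(r) = 2πr² + 2πrh = 2πr² + 2·674/r.
S'(r) = 4πr − 2·674/r² = 0 ⇒ r³ = 674/(2π), so r ≈ 4.7515 and h = 2r ≈ 9.5029.
S''(r) = 4π + 4·674/r³ > 0, so this is the minimum; S ≈ 425.5538.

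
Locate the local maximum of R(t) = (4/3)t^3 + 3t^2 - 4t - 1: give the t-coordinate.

-2

Critical points: R'(t) = 4t^2 + 6t - 4 vanishes at t = -2, 1/2.
R''(t) = 8t + 6. R''(-2) = -10 < 0 ⇒ local maximum; R''(1/2) = 10 > 0 ⇒ local minimum.
Thus R has its local maximum at t = -2, with value 25/3.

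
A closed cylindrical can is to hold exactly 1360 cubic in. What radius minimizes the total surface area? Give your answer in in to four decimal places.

With radius r and height h, πr²h = 1360 so h = 1360/(πr²), and S(r) = 2πr² + 2πrh = 2πr² + 2·1360/r.
S'(r) = 4πr − 2·1360/r² = 0 ⇒ r³ = 1360/(2π), so r ≈ 6.0042 and h = 2r ≈ 12.0083.
S''(r) = 4π + 4·1360/r³ > 0, so this is the minimum; S ≈ 679.5277.

6.0042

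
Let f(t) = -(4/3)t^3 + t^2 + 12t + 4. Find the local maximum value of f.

f'(t) = -4t^2 + 2t + 12 = 0 at t = -3/2, 2.
Second-derivative test with f''(t) = -8t + 2: f''(-3/2) = 14 > 0 ⇒ local minimum; f''(2) = -14 < 0 ⇒ local maximum.
Thus f has its local maximum at t = 2, with value 64/3.

64/3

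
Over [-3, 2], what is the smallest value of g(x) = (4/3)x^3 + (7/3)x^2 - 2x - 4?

-13

g'(x) = 4x^2 + (14/3)x - 2, which vanishes at x = -3/2 and x = 1/3.
Candidates: g(-3) = -13,  g(-3/2) = -1/4,  g(1/3) = -353/81,  g(2) = 12.
Hence the absolute minimum is -13 at x = -3.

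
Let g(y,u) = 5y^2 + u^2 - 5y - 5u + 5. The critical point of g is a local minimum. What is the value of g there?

∂g/∂y = 10y - 5 = 0 and ∂g/∂u = 2u - 5 = 0, so (y, u) = (1/2, 5/2).
The Hessian has g_{yy} = 10, g_{uu} = 2, g_{yu} = 0, giving D = 20 > 0 with g_{yy} > 0, so the point is a local minimum.
g(1/2, 5/2) = -5/2.

-5/2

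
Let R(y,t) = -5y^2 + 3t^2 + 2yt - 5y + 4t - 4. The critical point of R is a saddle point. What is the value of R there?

∂R/∂y = -10y + 2t - 5 = 0 and ∂R/∂t = 2y + 6t + 4 = 0, so (y, t) = (-19/32, -15/32).
The Hessian has R_{yy} = -10, R_{tt} = 6, R_{yt} = 2, giving D = -64 < 0, so the point is a saddle point.
R(-19/32, -15/32) = -221/64.

-221/64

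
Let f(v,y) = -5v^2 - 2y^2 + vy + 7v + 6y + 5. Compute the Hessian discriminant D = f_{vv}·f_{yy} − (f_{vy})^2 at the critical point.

∂f/∂v = -10v + y + 7 = 0 and ∂f/∂y = v - 4y + 6 = 0, so (v, y) = (34/39, 67/39).
The Hessian has f_{vv} = -10, f_{yy} = -4, f_{vy} = 1, giving D = 39 > 0 with f_{vv} < 0, so the point is a local maximum.
D = (-10)·(-4) − (1)^2 = 39.

39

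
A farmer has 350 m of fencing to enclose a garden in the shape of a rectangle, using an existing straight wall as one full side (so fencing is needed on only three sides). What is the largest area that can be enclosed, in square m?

30625/2

Let the sides perpendicular to the wall have length x and the parallel side y, so 2x + y = 350 and the area is A = xy = x(350 − 2x).
A'(x) = 350 − 4x = 0 gives x = 175/2, and A''(x) = −4 < 0 confirms a maximum.
Then y = 350 − 2·175/2 = 175 and A = 30625/2.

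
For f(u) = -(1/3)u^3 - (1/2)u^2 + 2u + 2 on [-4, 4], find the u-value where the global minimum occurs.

f'(u) = -u^2 - u + 2, which vanishes at u = -2 and u = 1.
Candidates: f(-4) = 22/3, f(-2) = -4/3, f(1) = 19/6, f(4) = -58/3.
So the minimum is f(4) = -58/3.

4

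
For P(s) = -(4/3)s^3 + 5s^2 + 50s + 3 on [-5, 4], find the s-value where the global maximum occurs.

4

Differentiating, P'(s) = -4s^2 + 10s + 50; whose only zero in [-5, 4] is s = -5/2.
Compare values at every candidate in [-5, 4]: P(-5) = 134/3,  P(-5/2) = -839/12,  P(4) = 593/3.
So the maximum is P(4) = 593/3.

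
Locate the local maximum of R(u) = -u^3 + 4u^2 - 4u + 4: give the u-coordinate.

Critical points: R'(u) = -3u^2 + 8u - 4 vanishes at u = 2/3, 2.
Second-derivative test with R''(u) = -6u + 8: R''(2/3) = 4 > 0 ⇒ local minimum; R''(2) = -4 < 0 ⇒ local maximum.
The local maximum is R(2) = 4.

2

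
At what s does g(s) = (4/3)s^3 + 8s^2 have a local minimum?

0

g'(s) = 4s^2 + 16s. Setting g'(s) = 0 gives s ∈ {-4, 0}.
g''(s) = 8s + 16. g''(-4) = -16 < 0 ⇒ local maximum; g''(0) = 16 > 0 ⇒ local minimum.
Thus g has its local minimum at s = 0, with value 0.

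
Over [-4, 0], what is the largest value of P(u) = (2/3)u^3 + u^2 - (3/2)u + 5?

P'(u) = 2u^2 + 2u - 3/2, whose only zero in [-4, 0] is u = -3/2.
Candidates: P(-4) = -47/3; P(-3/2) = 29/4; P(0) = 5.
So the maximum is P(-3/2) = 29/4.

29/4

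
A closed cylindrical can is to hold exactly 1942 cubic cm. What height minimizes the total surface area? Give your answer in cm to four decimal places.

13.5224

With radius r and height h, πr²h = 1942 so h = 1942/(πr²), and S(r) = 2πr² + 2πrh = 2πr² + 2·1942/r.
S'(r) = 4πr − 2·1942/r² = 0 ⇒ r³ = 1942/(2π), so r ≈ 6.7612 and h = 2r ≈ 13.5224.
S''(r) = 4π + 4·1942/r³ > 0, so this is the minimum; S ≈ 861.6827.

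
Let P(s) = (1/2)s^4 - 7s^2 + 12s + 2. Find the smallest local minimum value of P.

-113/2

Critical points: P'(s) = 2s^3 - 14s + 12 vanishes at s = -3, 1, 2.
Since P''(s) = 6s^2 - 14, we get P''(-3) = 40 > 0 ⇒ local minimum; P''(1) = -8 < 0 ⇒ local maximum; P''(2) = 10 > 0 ⇒ local minimum.
The smallest local minimum is P(-3) = -113/2.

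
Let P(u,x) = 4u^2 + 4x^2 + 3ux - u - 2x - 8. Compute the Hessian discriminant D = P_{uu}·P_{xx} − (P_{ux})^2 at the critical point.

∂P/∂u = 8u + 3x - 1 = 0 and ∂P/∂x = 3u + 8x - 2 = 0, so (u, x) = (2/55, 13/55).
The Hessian has P_{uu} = 8, P_{xx} = 8, P_{ux} = 3, giving D = 55 > 0 with P_{uu} > 0, so the point is a local minimum.
D = (8)·(8) − (3)^2 = 55.

55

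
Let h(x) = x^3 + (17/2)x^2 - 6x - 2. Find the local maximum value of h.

h'(x) = 3x^2 + 17x - 6 = 0 at x = -6, 1/3.
Since h''(x) = 6x + 17, we get h''(-6) = -19 < 0 ⇒ local maximum; h''(1/3) = 19 > 0 ⇒ local minimum.
Thus h has its local maximum at x = -6, with value 124.

124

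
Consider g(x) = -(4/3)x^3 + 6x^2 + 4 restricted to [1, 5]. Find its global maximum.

22

The derivative is -4x^2 + 12x, whose only zero in [1, 5] is x = 3.
Compare values at every candidate in [1, 5]: g(1) = 26/3; g(3) = 22; g(5) = -38/3.
The maximum over the interval is 22, attained at x = 3.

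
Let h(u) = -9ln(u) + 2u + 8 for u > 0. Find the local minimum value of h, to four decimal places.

h'(u) = -9/u + 2 = 0 gives u = 9/2.
h''(u) = 9/u², which is positive for u > 0, so this is a local minimum.
h(9/2) = -9·ln(9/2) + 9 + 8 ≈ 3.4633.

3.4633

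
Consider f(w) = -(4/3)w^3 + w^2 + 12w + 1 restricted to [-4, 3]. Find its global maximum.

163/3

Differentiating, f'(w) = -4w^2 + 2w + 12; which vanishes at w = -3/2 and w = 2.
Evaluating at the critical points and endpoints: f(-4) = 163/3, f(-3/2) = -41/4, f(2) = 55/3, f(3) = 10.
Hence the absolute maximum is 163/3 at w = -4.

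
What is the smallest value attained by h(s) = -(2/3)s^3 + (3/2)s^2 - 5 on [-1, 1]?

The derivative is -2s^2 + 3s, whose only zero in [-1, 1] is s = 0.
Evaluating at the critical points and endpoints: h(-1) = -17/6; h(0) = -5; h(1) = -25/6.
Hence the absolute minimum is -5 at s = 0.

-5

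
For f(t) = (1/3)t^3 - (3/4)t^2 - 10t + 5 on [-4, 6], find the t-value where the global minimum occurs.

4

Differentiating, f'(t) = t^2 - (3/2)t - 10; which vanishes at t = -5/2 and t = 4.
Compare values at every candidate in [-4, 6]: f(-4) = 35/3,  f(-5/2) = 965/48,  f(4) = -77/3,  f(6) = -10.
So the minimum is f(4) = -77/3.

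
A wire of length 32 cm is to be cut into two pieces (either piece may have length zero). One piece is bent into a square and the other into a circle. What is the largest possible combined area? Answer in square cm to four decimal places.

Let x be the length used for the square. Square side x/4; circle radius (32−x)/(2π).
A(x) = (x/4)² + π·((32−x)/(2π))² = x²/16 + (32−x)²/(4π) for 0 ≤ x ≤ 32. A'(x) = x/8 − (32−x)/(2π) = 0 gives x = 4·32/(π+4) ≈ 17.9232.
A'' > 0, so the interior critical point is a minimum; the maximum is at an endpoint. A(0) = 81.4873 and A(32) = 64.0000, so the largest area is 81.4873.

81.4873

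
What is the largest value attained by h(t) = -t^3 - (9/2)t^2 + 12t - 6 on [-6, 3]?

1/2

The derivative is -3t^2 - 9t + 12, which vanishes at t = -4 and t = 1.
Compare values at every candidate in [-6, 3]: h(-6) = -24,  h(-4) = -62,  h(1) = 1/2,  h(3) = -75/2.
Hence the absolute maximum is 1/2 at t = 1.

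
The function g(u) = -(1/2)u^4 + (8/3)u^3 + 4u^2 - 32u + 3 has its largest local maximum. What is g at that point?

161/3

g'(u) = -2u^3 + 8u^2 + 8u - 32 = 0 at u = -2, 2, 4.
g''(u) = -6u^2 + 16u + 8. g''(-2) = -48 < 0 ⇒ local maximum; g''(2) = 16 > 0 ⇒ local minimum; g''(4) = -24 < 0 ⇒ local maximum.
So the largest local maximum value is g(-2) = 161/3.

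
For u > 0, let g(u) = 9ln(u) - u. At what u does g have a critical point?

g'(u) = 9/u − 1 = 0 gives u = 9.
g''(u) = -9/u², which is negative for u > 0, so this is a local maximum.
g(9) = 9·ln(9) - 9 ≈ 10.7750.

9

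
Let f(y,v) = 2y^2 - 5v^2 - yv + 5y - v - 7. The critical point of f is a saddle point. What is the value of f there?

∂f/∂y = 4y - v + 5 = 0 and ∂f/∂v = -y - 10v - 1 = 0, so (y, v) = (-51/41, 1/41).
The Hessian has f_{yy} = 4, f_{vv} = -10, f_{yv} = -1, giving D = -41 < 0, so the point is a saddle point.
f(-51/41, 1/41) = -415/41.

-415/41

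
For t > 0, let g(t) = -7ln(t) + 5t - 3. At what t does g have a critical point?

g'(t) = -7/t + 5 = 0 gives t = 7/5.
g''(t) = 7/t², which is positive for t > 0, so this is a local minimum.
g(7/5) = -7·ln(7/5) + 7 - 3 ≈ 1.6447.

7/5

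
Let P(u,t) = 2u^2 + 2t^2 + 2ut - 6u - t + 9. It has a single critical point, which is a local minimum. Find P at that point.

∂P/∂u = 4u + 2t - 6 = 0 and ∂P/∂t = 2u + 4t - 1 = 0, so (u, t) = (11/6, -2/3).
The Hessian has P_{uu} = 4, P_{tt} = 4, P_{ut} = 2, giving D = 12 > 0 with P_{uu} > 0, so the point is a local minimum.
P(11/6, -2/3) = 23/6.

23/6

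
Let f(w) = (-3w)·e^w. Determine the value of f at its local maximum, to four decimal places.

1.1036

f'(w) = (-3)·e^w + (-3w)·1·e^w = (-3w - 3)·e^w. Since e^w > 0, the only critical point is w = -1.
f''(-1) has the same sign as -3 < 0, so this is a local maximum.
f(-1) = (3)·e^(-1) ≈ 1.1036.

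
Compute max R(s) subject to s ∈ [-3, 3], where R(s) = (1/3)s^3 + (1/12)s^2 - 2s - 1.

R'(s) = s^2 + (1/6)s - 2, which vanishes at s = -3/2 and s = 4/3.
Candidates: R(-3) = -13/4, R(-3/2) = 17/16, R(4/3) = -221/81, R(3) = 11/4.
Hence the absolute maximum is 11/4 at s = 3.

11/4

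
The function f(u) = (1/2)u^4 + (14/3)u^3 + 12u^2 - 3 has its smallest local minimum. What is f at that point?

-3

f'(u) = 2u^3 + 14u^2 + 24u. Setting f'(u) = 0 gives u ∈ {-4, -3, 0}.
f''(u) = 6u^2 + 28u + 24. f''(-4) = 8 > 0 ⇒ local minimum; f''(-3) = -6 < 0 ⇒ local maximum; f''(0) = 24 > 0 ⇒ local minimum.
The smallest local minimum is f(0) = -3.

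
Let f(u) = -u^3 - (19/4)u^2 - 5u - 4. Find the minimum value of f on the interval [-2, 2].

The derivative is -3u^2 - (19/2)u - 5, whose only zero in [-2, 2] is u = -2/3.
Candidates: f(-2) = -5, f(-2/3) = -67/27, f(2) = -41.
The minimum over the interval is -41, attained at u = 2.

-41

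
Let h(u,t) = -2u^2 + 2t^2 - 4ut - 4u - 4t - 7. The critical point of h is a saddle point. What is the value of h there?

∂h/∂u = -4u - 4t - 4 = 0 and ∂h/∂t = -4u + 4t - 4 = 0, so (u, t) = (-1, 0).
The Hessian has h_{uu} = -4, h_{tt} = 4, h_{ut} = -4, giving D = -32 < 0, so the point is a saddle point.
h(-1, 0) = -5.

-5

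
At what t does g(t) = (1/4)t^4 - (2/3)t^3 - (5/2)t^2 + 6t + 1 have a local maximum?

Critical points: g'(t) = t^3 - 2t^2 - 5t + 6 vanishes at t = -2, 1, 3.
g''(t) = 3t^2 - 4t - 5. g''(-2) = 15 > 0 ⇒ local minimum; g''(1) = -6 < 0 ⇒ local maximum; g''(3) = 10 > 0 ⇒ local minimum.
Thus g has its local maximum at t = 1, with value 49/12.

1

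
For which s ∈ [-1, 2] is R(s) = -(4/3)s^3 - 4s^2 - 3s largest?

The derivative is -4s^2 - 8s - 3, whose only zero in [-1, 2] is s = -1/2.
Evaluating at the critical points and endpoints: R(-1) = 1/3, R(-1/2) = 2/3, R(2) = -98/3.
Hence the absolute maximum is 2/3 at s = -1/2.

-1/2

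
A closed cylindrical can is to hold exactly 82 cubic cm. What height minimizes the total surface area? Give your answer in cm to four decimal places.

With radius r and height h, πr²h = 82 so h = 82/(πr²), and S(r) = 2πr² + 2πrh = 2πr² + 2·82/r.
S'(r) = 4πr − 2·82/r² = 0 ⇒ r³ = 82/(2π), so r ≈ 2.3544 and h = 2r ≈ 4.7088.
S''(r) = 4π + 4·82/r³ > 0, so this is the minimum; S ≈ 104.4858.

4.7088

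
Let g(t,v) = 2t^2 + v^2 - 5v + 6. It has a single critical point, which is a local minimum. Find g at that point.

∂g/∂t = 4t = 0 and ∂g/∂v = 2v - 5 = 0, so (t, v) = (0, 5/2).
The Hessian has g_{tt} = 4, g_{vv} = 2, g_{tv} = 0, giving D = 8 > 0 with g_{tt} > 0, so the point is a local minimum.
g(0, 5/2) = -1/4.

-1/4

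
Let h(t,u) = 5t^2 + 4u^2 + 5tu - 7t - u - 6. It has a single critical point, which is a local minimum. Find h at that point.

-496/55

∂h/∂t = 10t + 5u - 7 = 0 and ∂h/∂u = 5t + 8u - 1 = 0, so (t, u) = (51/55, -5/11).
The Hessian has h_{tt} = 10, h_{uu} = 8, h_{tu} = 5, giving D = 55 > 0 with h_{tt} > 0, so the point is a local minimum.
h(51/55, -5/11) = -496/55.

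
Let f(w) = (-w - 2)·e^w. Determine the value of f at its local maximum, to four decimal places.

0.0498

f'(w) = (-1)·e^w + (-w - 2)·1·e^w = (-w - 3)·e^w. Since e^w > 0, the only critical point is w = -3.
f''(-3) has the same sign as -1 < 0, so this is a local maximum.
f(-3) = (1)·e^(-3) ≈ 0.0498.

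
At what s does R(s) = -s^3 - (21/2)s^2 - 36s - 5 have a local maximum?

-3

Critical points: R'(s) = -3s^2 - 21s - 36 vanishes at s = -4, -3.
Since R''(s) = -6s - 21, we get R''(-4) = 3 > 0 ⇒ local minimum; R''(-3) = -3 < 0 ⇒ local maximum.
Thus R has its local maximum at s = -3, with value 71/2.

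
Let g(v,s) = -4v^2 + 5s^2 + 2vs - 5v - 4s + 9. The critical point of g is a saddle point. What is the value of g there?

37/4

∂g/∂v = -8v + 2s - 5 = 0 and ∂g/∂s = 2v + 10s - 4 = 0, so (v, s) = (-1/2, 1/2).
The Hessian has g_{vv} = -8, g_{ss} = 10, g_{vs} = 2, giving D = -84 < 0, so the point is a saddle point.
g(-1/2, 1/2) = 37/4.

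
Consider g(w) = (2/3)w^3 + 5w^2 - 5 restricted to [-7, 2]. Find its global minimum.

The derivative is 2w^2 + 10w, which vanishes at w = -5 and w = 0.
Compare values at every candidate in [-7, 2]: g(-7) = 34/3, g(-5) = 110/3, g(0) = -5, g(2) = 61/3.
Hence the absolute minimum is -5 at w = 0.

-5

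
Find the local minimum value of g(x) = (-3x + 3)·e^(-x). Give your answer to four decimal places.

-0.4060

Differentiating with the product rule gives g'(x) = (3x - 6)·e^(-x). Since e^(-x) > 0, the only critical point is x = 2.
g''(2) has the same sign as 3 > 0, so this is a local minimum.
g(2) = (-3)·e^(-2) ≈ -0.4060.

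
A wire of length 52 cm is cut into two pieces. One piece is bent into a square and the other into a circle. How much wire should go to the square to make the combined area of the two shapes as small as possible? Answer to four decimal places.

29.1252

Let x be the length used for the square. Square side x/4; circle radius (52−x)/(2π).
A(x) = (x/4)² + π·((52−x)/(2π))² = x²/16 + (52−x)²/(4π) for 0 ≤ x ≤ 52. A'(x) = x/8 − (52−x)/(2π) = 0 gives x = 4·52/(π+4) ≈ 29.1252.
A'' = 1/8 + 1/(2π) > 0, so this gives the minimum combined area; x ≈ 29.1252 cm to the square.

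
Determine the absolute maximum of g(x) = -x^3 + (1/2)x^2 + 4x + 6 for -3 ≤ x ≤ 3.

g'(x) = -3x^2 + x + 4, which vanishes at x = -1 and x = 4/3.
Compare values at every candidate in [-3, 3]: g(-3) = 51/2; g(-1) = 7/2; g(4/3) = 266/27; g(3) = -9/2.
So the maximum is g(-3) = 51/2.

51/2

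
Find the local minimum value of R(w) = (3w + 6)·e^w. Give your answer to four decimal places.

-0.1494

R'(w) = 3·e^w + (3w + 6)·1·e^w = (3w + 9)·e^w. Since e^w > 0, the only critical point is w = -3.
R''(-3) has the same sign as 3 > 0, so this is a local minimum.
R(-3) = (-3)·e^(-3) ≈ -0.1494.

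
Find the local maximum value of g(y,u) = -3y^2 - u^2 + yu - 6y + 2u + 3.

69/11

∂g/∂y = -6y + u - 6 = 0 and ∂g/∂u = y - 2u + 2 = 0, so (y, u) = (-10/11, 6/11).
The Hessian has g_{yy} = -6, g_{uu} = -2, g_{yu} = 1, giving D = 11 > 0 with g_{yy} < 0, so the point is a local maximum.
g(-10/11, 6/11) = 69/11.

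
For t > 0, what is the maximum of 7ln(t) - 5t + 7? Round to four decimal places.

h'(t) = 7/t − 5 = 0 gives t = 7/5.
h''(t) = -7/t², which is negative for t > 0, so this is a local maximum.
h(7/5) = 7·ln(7/5) - 7 + 7 ≈ 2.3553.

2.3553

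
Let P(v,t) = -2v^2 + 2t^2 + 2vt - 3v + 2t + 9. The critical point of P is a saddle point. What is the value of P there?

∂P/∂v = -4v + 2t - 3 = 0 and ∂P/∂t = 2v + 4t + 2 = 0, so (v, t) = (-4/5, -1/10).
The Hessian has P_{vv} = -4, P_{tt} = 4, P_{vt} = 2, giving D = -20 < 0, so the point is a saddle point.
P(-4/5, -1/10) = 101/10.

101/10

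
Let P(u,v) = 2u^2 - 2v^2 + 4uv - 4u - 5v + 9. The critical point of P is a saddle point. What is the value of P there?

∂P/∂u = 4u + 4v - 4 = 0 and ∂P/∂v = 4u - 4v - 5 = 0, so (u, v) = (9/8, -1/8).
The Hessian has P_{uu} = 4, P_{vv} = -4, P_{uv} = 4, giving D = -32 < 0, so the point is a saddle point.
P(9/8, -1/8) = 113/16.

113/16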